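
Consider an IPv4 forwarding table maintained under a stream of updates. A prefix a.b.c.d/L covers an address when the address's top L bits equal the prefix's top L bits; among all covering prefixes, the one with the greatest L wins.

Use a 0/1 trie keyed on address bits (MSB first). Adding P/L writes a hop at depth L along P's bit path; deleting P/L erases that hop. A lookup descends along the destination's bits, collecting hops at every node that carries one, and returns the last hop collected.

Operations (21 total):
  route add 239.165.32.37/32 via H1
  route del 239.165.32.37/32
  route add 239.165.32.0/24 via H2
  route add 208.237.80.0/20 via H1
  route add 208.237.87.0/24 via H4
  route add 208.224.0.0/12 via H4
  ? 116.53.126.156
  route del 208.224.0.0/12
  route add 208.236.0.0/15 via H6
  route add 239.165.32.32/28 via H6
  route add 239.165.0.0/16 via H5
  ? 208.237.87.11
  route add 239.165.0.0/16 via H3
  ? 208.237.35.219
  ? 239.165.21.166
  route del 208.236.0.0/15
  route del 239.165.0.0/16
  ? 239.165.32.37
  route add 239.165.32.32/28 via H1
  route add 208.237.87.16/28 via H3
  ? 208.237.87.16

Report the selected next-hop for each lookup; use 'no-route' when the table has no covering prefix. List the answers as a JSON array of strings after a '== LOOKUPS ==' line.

Trace:
  + 239.165.32.37/32 (H1) depth=32
  del 239.165.32.37/32 (clear depth 32)
  + 239.165.32.0/24 (H2) depth=24
  + 208.237.80.0/20 (H1) depth=20
  + 208.237.87.0/24 (H4) depth=24
  + 208.224.0.0/12 (H4) depth=12
  ? 116.53.126.156  path d0:-  best=no-route
  del 208.224.0.0/12 (clear depth 12)
  + 208.236.0.0/15 (H6) depth=15
  + 239.165.32.32/28 (H6) depth=28
  + 239.165.0.0/16 (H5) depth=16
  ? 208.237.87.11  path d0:-→d1:-→d2:-→d3:-→d4:-→d5:-→d6:-→d7:-→d8:-→d9:-→d10:-→d11:-→d12:-→d13:-→d14:-→d15:H6→d16:-→d17:-→d18:-→d19:-→d20:H1→d21:-→d22:-→d23:-→d24:H4  best=H4
  + 239.165.0.0/16 (H3) depth=16
  ? 208.237.35.219  path d0:-→d1:-→d2:-→d3:-→d4:-→d5:-→d6:-→d7:-→d8:-→d9:-→d10:-→d11:-→d12:-→d13:-→d14:-→d15:H6→d16:-→d17:-  best=H6
  ? 239.165.21.166  path d0:-→d1:-→d2:-→d3:-→d4:-→d5:-→d6:-→d7:-→d8:-→d9:-→d10:-→d11:-→d12:-→d13:-→d14:-→d15:-→d16:H3→d17:-→d18:-  best=H3
  del 208.236.0.0/15 (clear depth 15)
  del 239.165.0.0/16 (clear depth 16)
  ? 239.165.32.37  path d0:-→d1:-→d2:-→d3:-→d4:-→d5:-→d6:-→d7:-→d8:-→d9:-→d10:-→d11:-→d12:-→d13:-→d14:-→d15:-→d16:-→d17:-→d18:-→d19:-→d20:-→d21:-→d22:-→d23:-→d24:H2→d25:-→d26:-→d27:-→d28:H6→d29:-→d30:-→d31:-→d32:-  best=H6
  + 239.165.32.32/28 (H1) depth=28
  + 208.237.87.16/28 (H3) depth=28
  ? 208.237.87.16  path d0:-→d1:-→d2:-→d3:-→d4:-→d5:-→d6:-→d7:-→d8:-→d9:-→d10:-→d11:-→d12:-→d13:-→d14:-→d15:-→d16:-→d17:-→d18:-→d19:-→d20:H1→d21:-→d22:-→d23:-→d24:H4→d25:-→d26:-→d27:-→d28:H3  best=H3

== LOOKUPS ==
["no-route","H4","H6","H3","H6","H3"]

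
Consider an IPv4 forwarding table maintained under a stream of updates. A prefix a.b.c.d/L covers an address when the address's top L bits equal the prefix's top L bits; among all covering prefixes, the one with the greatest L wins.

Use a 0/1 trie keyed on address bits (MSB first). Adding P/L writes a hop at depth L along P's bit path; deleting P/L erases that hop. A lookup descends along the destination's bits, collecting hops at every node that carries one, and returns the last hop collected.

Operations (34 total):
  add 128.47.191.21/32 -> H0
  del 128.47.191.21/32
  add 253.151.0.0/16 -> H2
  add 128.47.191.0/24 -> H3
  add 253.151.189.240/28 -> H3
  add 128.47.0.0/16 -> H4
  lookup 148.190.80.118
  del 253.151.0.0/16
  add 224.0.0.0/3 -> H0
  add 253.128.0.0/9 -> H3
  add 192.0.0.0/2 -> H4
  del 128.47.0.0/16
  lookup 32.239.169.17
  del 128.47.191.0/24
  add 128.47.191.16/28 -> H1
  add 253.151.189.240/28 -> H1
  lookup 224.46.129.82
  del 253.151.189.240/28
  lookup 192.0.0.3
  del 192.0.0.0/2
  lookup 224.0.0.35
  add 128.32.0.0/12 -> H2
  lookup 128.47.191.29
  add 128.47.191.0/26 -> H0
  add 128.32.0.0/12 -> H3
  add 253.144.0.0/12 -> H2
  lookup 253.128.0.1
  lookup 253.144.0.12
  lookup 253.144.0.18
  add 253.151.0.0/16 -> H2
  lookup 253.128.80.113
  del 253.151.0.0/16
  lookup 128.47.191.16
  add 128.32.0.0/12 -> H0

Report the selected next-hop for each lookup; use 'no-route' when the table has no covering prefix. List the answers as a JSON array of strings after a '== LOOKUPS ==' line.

Apply in order:
  add 128.47.191.21/32 -> H0 at depth 32
  del 128.47.191.21/32 (clear depth 32)
  add 253.151.0.0/16 -> H2 at depth 16
  add 128.47.191.0/24 -> H3 at depth 24
  add 253.151.189.240/28 -> H3 at depth 28
  add 128.47.0.0/16 -> H4 at depth 16
  lookup 148.190.80.118: bits 100 walk d0:-→d1:-→d2:-→d3:- -> no-route
  del 253.151.0.0/16 (clear depth 16)
  add 224.0.0.0/3 -> H0 at depth 3
  add 253.128.0.0/9 -> H3 at depth 9
  add 192.0.0.0/2 -> H4 at depth 2
  del 128.47.0.0/16 (clear depth 16)
  lookup 32.239.169.17: bits ε walk d0:- -> no-route
  del 128.47.191.0/24 (clear depth 24)
  add 128.47.191.16/28 -> H1 at depth 28
  add 253.151.189.240/28 -> H1 at depth 28
  lookup 224.46.129.82: bits 111 walk d0:-→d1:-→d2:H4→d3:H0 -> H0
  del 253.151.189.240/28 (clear depth 28)
  lookup 192.0.0.3: bits 11 walk d0:-→d1:-→d2:H4 -> H4
  del 192.0.0.0/2 (clear depth 2)
  lookup 224.0.0.35: bits 111 walk d0:-→d1:-→d2:-→d3:H0 -> H0
  add 128.32.0.0/12 -> H2 at depth 12
  lookup 128.47.191.29: bits 1000000000101111101111110001 walk d0:-→d1:-→d2:-→d3:-→d4:-→d5:-→d6:-→d7:-→d8:-→d9:-→d10:-→d11:-→d12:H2→d13:-→d14:-→d15:-→d16:-→d17:-→d18:-→d19:-→d20:-→d21:-→d22:-→d23:-→d24:-→d25:-→d26:-→d27:-→d28:H1 -> H1
  add 128.47.191.0/26 -> H0 at depth 26
  add 128.32.0.0/12 -> H3 at depth 12
  add 253.144.0.0/12 -> H2 at depth 12
  lookup 253.128.0.1: bits 11111101100 walk d0:-→d1:-→d2:-→d3:H0→d4:-→d5:-→d6:-→d7:-→d8:-→d9:H3→d10:-→d11:- -> H3
  lookup 253.144.0.12: bits 1111110110010 walk d0:-→d1:-→d2:-→d3:H0→d4:-→d5:-→d6:-→d7:-→d8:-→d9:H3→d10:-→d11:-→d12:H2→d13:- -> H2
  lookup 253.144.0.18: bits 1111110110010 walk d0:-→d1:-→d2:-→d3:H0→d4:-→d5:-→d6:-→d7:-→d8:-→d9:H3→d10:-→d11:-→d12:H2→d13:- -> H2
  add 253.151.0.0/16 -> H2 at depth 16
  lookup 253.128.80.113: bits 11111101100 walk d0:-→d1:-→d2:-→d3:H0→d4:-→d5:-→d6:-→d7:-→d8:-→d9:H3→d10:-→d11:- -> H3
  del 253.151.0.0/16 (clear depth 16)
  lookup 128.47.191.16: bits 10000000001011111011111100010 walk d0:-→d1:-→d2:-→d3:-→d4:-→d5:-→d6:-→d7:-→d8:-→d9:-→d10:-→d11:-→d12:H3→d13:-→d14:-→d15:-→d16:-→d17:-→d18:-→d19:-→d20:-→d21:-→d22:-→d23:-→d24:-→d25:-→d26:H0→d27:-→d28:H1→d29:- -> H1
  add 128.32.0.0/12 -> H0 at depth 12

== LOOKUPS ==
["no-route","no-route","H0","H4","H0","H1","H3","H2","H2","H3","H1"]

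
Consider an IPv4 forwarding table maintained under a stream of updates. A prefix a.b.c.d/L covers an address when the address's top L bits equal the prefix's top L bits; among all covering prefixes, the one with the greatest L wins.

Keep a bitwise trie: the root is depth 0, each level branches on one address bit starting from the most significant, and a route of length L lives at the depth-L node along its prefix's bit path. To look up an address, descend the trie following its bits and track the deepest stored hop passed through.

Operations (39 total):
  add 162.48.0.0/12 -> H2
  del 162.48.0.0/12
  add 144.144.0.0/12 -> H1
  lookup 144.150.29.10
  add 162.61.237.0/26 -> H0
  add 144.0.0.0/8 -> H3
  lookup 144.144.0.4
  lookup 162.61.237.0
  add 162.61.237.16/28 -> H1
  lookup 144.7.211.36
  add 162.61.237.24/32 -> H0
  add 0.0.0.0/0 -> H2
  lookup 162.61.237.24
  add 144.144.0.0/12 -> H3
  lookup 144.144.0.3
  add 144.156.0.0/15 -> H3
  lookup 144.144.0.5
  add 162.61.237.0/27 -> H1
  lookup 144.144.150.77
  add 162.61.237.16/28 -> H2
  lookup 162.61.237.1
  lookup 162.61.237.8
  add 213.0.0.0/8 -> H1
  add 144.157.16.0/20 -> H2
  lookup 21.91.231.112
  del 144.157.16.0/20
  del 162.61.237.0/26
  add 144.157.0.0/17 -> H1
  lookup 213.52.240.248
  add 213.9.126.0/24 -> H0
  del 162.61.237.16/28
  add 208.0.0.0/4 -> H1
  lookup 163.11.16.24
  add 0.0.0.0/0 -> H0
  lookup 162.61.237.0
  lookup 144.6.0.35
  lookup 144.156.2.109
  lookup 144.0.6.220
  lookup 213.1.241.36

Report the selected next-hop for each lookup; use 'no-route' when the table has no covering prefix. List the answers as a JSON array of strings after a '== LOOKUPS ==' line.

Apply in order:
  + 162.48.0.0/12 (H2) depth=12
  del 162.48.0.0/12 (clear depth 12)
  + 144.144.0.0/12 (H1) depth=12
  lookup 144.150.29.10: bits 100100001001 walk d0:-→d1:-→d2:-→d3:-→d4:-→d5:-→d6:-→d7:-→d8:-→d9:-→d10:-→d11:-→d12:H1 -> H1
  + 162.61.237.0/26 (H0) depth=26
  + 144.0.0.0/8 (H3) depth=8
  lookup 144.144.0.4: bits 100100001001 walk d0:-→d1:-→d2:-→d3:-→d4:-→d5:-→d6:-→d7:-→d8:H3→d9:-→d10:-→d11:-→d12:H1 -> H1
  lookup 162.61.237.0: bits 10100010001111011110110100 walk d0:-→d1:-→d2:-→d3:-→d4:-→d5:-→d6:-→d7:-→d8:-→d9:-→d10:-→d11:-→d12:-→d13:-→d14:-→d15:-→d16:-→d17:-→d18:-→d19:-→d20:-→d21:-→d22:-→d23:-→d24:-→d25:-→d26:H0 -> H0
  + 162.61.237.16/28 (H1) depth=28
  lookup 144.7.211.36: bits 10010000 walk d0:-→d1:-→d2:-→d3:-→d4:-→d5:-→d6:-→d7:-→d8:H3 -> H3
  + 162.61.237.24/32 (H0) depth=32
  + 0.0.0.0/0 (H2) depth=0
  lookup 162.61.237.24: bits 10100010001111011110110100011000 walk d0:H2→d1:-→d2:-→d3:-→d4:-→d5:-→d6:-→d7:-→d8:-→d9:-→d10:-→d11:-→d12:-→d13:-→d14:-→d15:-→d16:-→d17:-→d18:-→d19:-→d20:-→d21:-→d22:-→d23:-→d24:-→d25:-→d26:H0→d27:-→d28:H1→d29:-→d30:-→d31:-→d32:H0 -> H0
  + 144.144.0.0/12 (H3) depth=12
  lookup 144.144.0.3: bits 100100001001 walk d0:H2→d1:-→d2:-→d3:-→d4:-→d5:-→d6:-→d7:-→d8:H3→d9:-→d10:-→d11:-→d12:H3 -> H3
  + 144.156.0.0/15 (H3) depth=15
  lookup 144.144.0.5: bits 100100001001 walk d0:H2→d1:-→d2:-→d3:-→d4:-→d5:-→d6:-→d7:-→d8:H3→d9:-→d10:-→d11:-→d12:H3 -> H3
  + 162.61.237.0/27 (H1) depth=27
  lookup 144.144.150.77: bits 100100001001 walk d0:H2→d1:-→d2:-→d3:-→d4:-→d5:-→d6:-→d7:-→d8:H3→d9:-→d10:-→d11:-→d12:H3 -> H3
  + 162.61.237.16/28 (H2) depth=28
  lookup 162.61.237.1: bits 101000100011110111101101000 walk d0:H2→d1:-→d2:-→d3:-→d4:-→d5:-→d6:-→d7:-→d8:-→d9:-→d10:-→d11:-→d12:-→d13:-→d14:-→d15:-→d16:-→d17:-→d18:-→d19:-→d20:-→d21:-→d22:-→d23:-→d24:-→d25:-→d26:H0→d27:H1 -> H1
  lookup 162.61.237.8: bits 101000100011110111101101000 walk d0:H2→d1:-→d2:-→d3:-→d4:-→d5:-→d6:-→d7:-→d8:-→d9:-→d10:-→d11:-→d12:-→d13:-→d14:-→d15:-→d16:-→d17:-→d18:-→d19:-→d20:-→d21:-→d22:-→d23:-→d24:-→d25:-→d26:H0→d27:H1 -> H1
  + 213.0.0.0/8 (H1) depth=8
  + 144.157.16.0/20 (H2) depth=20
  lookup 21.91.231.112: bits ε walk d0:H2 -> H2
  del 144.157.16.0/20 (clear depth 20)
  del 162.61.237.0/26 (clear depth 26)
  + 144.157.0.0/17 (H1) depth=17
  lookup 213.52.240.248: bits 11010101 walk d0:H2→d1:-→d2:-→d3:-→d4:-→d5:-→d6:-→d7:-→d8:H1 -> H1
  + 213.9.126.0/24 (H0) depth=24
  del 162.61.237.16/28 (clear depth 28)
  + 208.0.0.0/4 (H1) depth=4
  lookup 163.11.16.24: bits 1010001 walk d0:H2→d1:-→d2:-→d3:-→d4:-→d5:-→d6:-→d7:- -> H2
  + 0.0.0.0/0 (H0) depth=0
  lookup 162.61.237.0: bits 101000100011110111101101000 walk d0:H0→d1:-→d2:-→d3:-→d4:-→d5:-→d6:-→d7:-→d8:-→d9:-→d10:-→d11:-→d12:-→d13:-→d14:-→d15:-→d16:-→d17:-→d18:-→d19:-→d20:-→d21:-→d22:-→d23:-→d24:-→d25:-→d26:-→d27:H1 -> H1
  lookup 144.6.0.35: bits 10010000 walk d0:H0→d1:-→d2:-→d3:-→d4:-→d5:-→d6:-→d7:-→d8:H3 -> H3
  lookup 144.156.2.109: bits 100100001001110 walk d0:H0→d1:-→d2:-→d3:-→d4:-→d5:-→d6:-→d7:-→d8:H3→d9:-→d10:-→d11:-→d12:H3→d13:-→d14:-→d15:H3 -> H3
  lookup 144.0.6.220: bits 10010000 walk d0:H0→d1:-→d2:-→d3:-→d4:-→d5:-→d6:-→d7:-→d8:H3 -> H3
  lookup 213.1.241.36: bits 110101010000 walk d0:H0→d1:-→d2:-→d3:-→d4:H1→d5:-→d6:-→d7:-→d8:H1→d9:-→d10:-→d11:-→d12:- -> H1

== LOOKUPS ==
["H1","H1","H0","H3","H0","H3","H3","H3","H1","H1","H2","H1","H2","H1","H3","H3","H3","H1"]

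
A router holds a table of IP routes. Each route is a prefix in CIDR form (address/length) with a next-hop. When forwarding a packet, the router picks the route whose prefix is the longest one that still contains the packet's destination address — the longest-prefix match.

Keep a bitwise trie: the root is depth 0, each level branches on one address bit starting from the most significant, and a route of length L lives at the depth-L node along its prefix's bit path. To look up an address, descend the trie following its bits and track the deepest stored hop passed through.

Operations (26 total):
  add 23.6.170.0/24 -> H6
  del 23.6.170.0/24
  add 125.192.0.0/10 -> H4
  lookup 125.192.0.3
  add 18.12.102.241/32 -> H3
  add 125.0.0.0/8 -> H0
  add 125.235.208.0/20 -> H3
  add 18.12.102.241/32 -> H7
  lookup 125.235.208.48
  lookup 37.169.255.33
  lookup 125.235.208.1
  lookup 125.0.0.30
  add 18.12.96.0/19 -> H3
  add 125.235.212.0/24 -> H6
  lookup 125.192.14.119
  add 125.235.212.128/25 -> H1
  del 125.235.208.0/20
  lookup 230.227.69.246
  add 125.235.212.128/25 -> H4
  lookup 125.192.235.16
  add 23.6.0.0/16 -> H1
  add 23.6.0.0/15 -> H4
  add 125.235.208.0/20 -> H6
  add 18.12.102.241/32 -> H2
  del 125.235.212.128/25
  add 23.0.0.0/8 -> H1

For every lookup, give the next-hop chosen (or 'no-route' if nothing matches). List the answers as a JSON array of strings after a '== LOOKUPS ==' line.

Apply in order:
  add 23.6.170.0/24 -> H6 at depth 24
  - 23.6.170.0/24 clear@24
  add 125.192.0.0/10 -> H4 at depth 10
  Q 125.192.0.3: descend 0111110111 ; hops seen [H4] ; pick H4
  add 18.12.102.241/32 -> H3 at depth 32
  add 125.0.0.0/8 -> H0 at depth 8
  add 125.235.208.0/20 -> H3 at depth 20
  add 18.12.102.241/32 -> H7 at depth 32
  Q 125.235.208.48: descend 01111101111010111101 ; hops seen [H0,H4,H3] ; pick H3
  Q 37.169.255.33: descend 00 ; hops seen [∅] ; pick no-route
  Q 125.235.208.1: descend 01111101111010111101 ; hops seen [H0,H4,H3] ; pick H3
  Q 125.0.0.30: descend 01111101 ; hops seen [H0] ; pick H0
  add 18.12.96.0/19 -> H3 at depth 19
  add 125.235.212.0/24 -> H6 at depth 24
  Q 125.192.14.119: descend 0111110111 ; hops seen [H0,H4] ; pick H4
  add 125.235.212.128/25 -> H1 at depth 25
  - 125.235.208.0/20 clear@20
  Q 230.227.69.246: descend ε ; hops seen [∅] ; pick no-route
  add 125.235.212.128/25 -> H4 at depth 25
  Q 125.192.235.16: descend 0111110111 ; hops seen [H0,H4] ; pick H4
  add 23.6.0.0/16 -> H1 at depth 16
  add 23.6.0.0/15 -> H4 at depth 15
  add 125.235.208.0/20 -> H6 at depth 20
  add 18.12.102.241/32 -> H2 at depth 32
  - 125.235.212.128/25 clear@25
  add 23.0.0.0/8 -> H1 at depth 8

== LOOKUPS ==
["H4","H3","no-route","H3","H0","H4","no-route","H4"]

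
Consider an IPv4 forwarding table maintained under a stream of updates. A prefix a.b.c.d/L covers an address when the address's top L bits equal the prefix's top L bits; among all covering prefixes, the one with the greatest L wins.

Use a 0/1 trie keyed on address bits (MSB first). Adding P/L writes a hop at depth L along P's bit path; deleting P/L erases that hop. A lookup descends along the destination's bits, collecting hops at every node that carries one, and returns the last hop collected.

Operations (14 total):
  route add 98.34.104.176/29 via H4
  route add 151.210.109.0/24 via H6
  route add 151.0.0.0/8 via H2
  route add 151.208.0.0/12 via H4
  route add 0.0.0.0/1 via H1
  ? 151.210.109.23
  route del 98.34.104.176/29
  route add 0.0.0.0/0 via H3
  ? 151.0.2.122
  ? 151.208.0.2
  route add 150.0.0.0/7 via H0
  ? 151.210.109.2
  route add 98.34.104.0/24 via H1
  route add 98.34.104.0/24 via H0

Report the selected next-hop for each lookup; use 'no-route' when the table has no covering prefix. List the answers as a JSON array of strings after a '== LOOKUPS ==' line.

Apply in order:
  + 98.34.104.176/29 (H4) depth=29
  + 151.210.109.0/24 (H6) depth=24
  + 151.0.0.0/8 (H2) depth=8
  + 151.208.0.0/12 (H4) depth=12
  + 0.0.0.0/1 (H1) depth=1
  Q 151.210.109.23: descend 100101111101001001101101 ; hops seen [H2,H4,H6] ; pick H6
  del 98.34.104.176/29 (clear depth 29)
  + 0.0.0.0/0 (H3) depth=0
  Q 151.0.2.122: descend 10010111 ; hops seen [H3,H2] ; pick H2
  Q 151.208.0.2: descend 10010111110100 ; hops seen [H3,H2,H4] ; pick H4
  + 150.0.0.0/7 (H0) depth=7
  Q 151.210.109.2: descend 100101111101001001101101 ; hops seen [H3,H0,H2,H4,H6] ; pick H6
  + 98.34.104.0/24 (H1) depth=24
  + 98.34.104.0/24 (H0) depth=24

== LOOKUPS ==
["H6","H2","H4","H6"]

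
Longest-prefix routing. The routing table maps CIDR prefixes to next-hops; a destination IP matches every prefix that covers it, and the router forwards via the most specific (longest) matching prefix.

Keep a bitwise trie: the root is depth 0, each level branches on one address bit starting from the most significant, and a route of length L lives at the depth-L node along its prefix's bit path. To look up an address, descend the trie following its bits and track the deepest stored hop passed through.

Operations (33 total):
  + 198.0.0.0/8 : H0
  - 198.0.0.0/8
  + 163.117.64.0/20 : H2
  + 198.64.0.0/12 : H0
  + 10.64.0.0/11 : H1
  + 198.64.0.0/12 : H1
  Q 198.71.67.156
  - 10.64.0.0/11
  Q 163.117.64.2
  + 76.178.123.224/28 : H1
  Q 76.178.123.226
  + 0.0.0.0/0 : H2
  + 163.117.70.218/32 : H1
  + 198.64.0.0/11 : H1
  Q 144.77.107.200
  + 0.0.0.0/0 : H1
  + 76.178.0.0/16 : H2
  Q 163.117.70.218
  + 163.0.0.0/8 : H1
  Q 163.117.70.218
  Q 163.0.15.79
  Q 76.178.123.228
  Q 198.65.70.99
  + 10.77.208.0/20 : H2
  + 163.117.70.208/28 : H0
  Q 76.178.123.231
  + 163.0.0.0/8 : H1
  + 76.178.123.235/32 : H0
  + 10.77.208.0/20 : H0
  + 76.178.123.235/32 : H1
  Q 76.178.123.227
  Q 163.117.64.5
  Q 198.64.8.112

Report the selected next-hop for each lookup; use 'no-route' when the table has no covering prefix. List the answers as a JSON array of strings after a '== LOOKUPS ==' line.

Apply in order:
  + 198.0.0.0/8 (H0) depth=8
  - 198.0.0.0/8 clear@8
  + 163.117.64.0/20 (H2) depth=20
  + 198.64.0.0/12 (H0) depth=12
  + 10.64.0.0/11 (H1) depth=11
  + 198.64.0.0/12 (H1) depth=12
  lookup 198.71.67.156: bits 110001100100 walk d0:-→d1:-→d2:-→d3:-→d4:-→d5:-→d6:-→d7:-→d8:-→d9:-→d10:-→d11:-→d12:H1 -> H1
  - 10.64.0.0/11 clear@11
  lookup 163.117.64.2: bits 10100011011101010100 walk d0:-→d1:-→d2:-→d3:-→d4:-→d5:-→d6:-→d7:-→d8:-→d9:-→d10:-→d11:-→d12:-→d13:-→d14:-→d15:-→d16:-→d17:-→d18:-→d19:-→d20:H2 -> H2
  + 76.178.123.224/28 (H1) depth=28
  lookup 76.178.123.226: bits 0100110010110010011110111110 walk d0:-→d1:-→d2:-→d3:-→d4:-→d5:-→d6:-→d7:-→d8:-→d9:-→d10:-→d11:-→d12:-→d13:-→d14:-→d15:-→d16:-→d17:-→d18:-→d19:-→d20:-→d21:-→d22:-→d23:-→d24:-→d25:-→d26:-→d27:-→d28:H1 -> H1
  + 0.0.0.0/0 (H2) depth=0
  + 163.117.70.218/32 (H1) depth=32
  + 198.64.0.0/11 (H1) depth=11
  lookup 144.77.107.200: bits 10 walk d0:H2→d1:-→d2:- -> H2
  + 0.0.0.0/0 (H1) depth=0
  + 76.178.0.0/16 (H2) depth=16
  lookup 163.117.70.218: bits 10100011011101010100011011011010 walk d0:H1→d1:-→d2:-→d3:-→d4:-→d5:-→d6:-→d7:-→d8:-→d9:-→d10:-→d11:-→d12:-→d13:-→d14:-→d15:-→d16:-→d17:-→d18:-→d19:-→d20:H2→d21:-→d22:-→d23:-→d24:-→d25:-→d26:-→d27:-→d28:-→d29:-→d30:-→d31:-→d32:H1 -> H1
  + 163.0.0.0/8 (H1) depth=8
  lookup 163.117.70.218: bits 10100011011101010100011011011010 walk d0:H1→d1:-→d2:-→d3:-→d4:-→d5:-→d6:-→d7:-→d8:H1→d9:-→d10:-→d11:-→d12:-→d13:-→d14:-→d15:-→d16:-→d17:-→d18:-→d19:-→d20:H2→d21:-→d22:-→d23:-→d24:-→d25:-→d26:-→d27:-→d28:-→d29:-→d30:-→d31:-→d32:H1 -> H1
  lookup 163.0.15.79: bits 101000110 walk d0:H1→d1:-→d2:-→d3:-→d4:-→d5:-→d6:-→d7:-→d8:H1→d9:- -> H1
  lookup 76.178.123.228: bits 0100110010110010011110111110 walk d0:H1→d1:-→d2:-→d3:-→d4:-→d5:-→d6:-→d7:-→d8:-→d9:-→d10:-→d11:-→d12:-→d13:-→d14:-→d15:-→d16:H2→d17:-→d18:-→d19:-→d20:-→d21:-→d22:-→d23:-→d24:-→d25:-→d26:-→d27:-→d28:H1 -> H1
  lookup 198.65.70.99: bits 110001100100 walk d0:H1→d1:-→d2:-→d3:-→d4:-→d5:-→d6:-→d7:-→d8:-→d9:-→d10:-→d11:H1→d12:H1 -> H1
  + 10.77.208.0/20 (H2) depth=20
  + 163.117.70.208/28 (H0) depth=28
  lookup 76.178.123.231: bits 0100110010110010011110111110 walk d0:H1→d1:-→d2:-→d3:-→d4:-→d5:-→d6:-→d7:-→d8:-→d9:-→d10:-→d11:-→d12:-→d13:-→d14:-→d15:-→d16:H2→d17:-→d18:-→d19:-→d20:-→d21:-→d22:-→d23:-→d24:-→d25:-→d26:-→d27:-→d28:H1 -> H1
  + 163.0.0.0/8 (H1) depth=8
  + 76.178.123.235/32 (H0) depth=32
  + 10.77.208.0/20 (H0) depth=20
  + 76.178.123.235/32 (H1) depth=32
  lookup 76.178.123.227: bits 0100110010110010011110111110 walk d0:H1→d1:-→d2:-→d3:-→d4:-→d5:-→d6:-→d7:-→d8:-→d9:-→d10:-→d11:-→d12:-→d13:-→d14:-→d15:-→d16:H2→d17:-→d18:-→d19:-→d20:-→d21:-→d22:-→d23:-→d24:-→d25:-→d26:-→d27:-→d28:H1 -> H1
  lookup 163.117.64.5: bits 101000110111010101000 walk d0:H1→d1:-→d2:-→d3:-→d4:-→d5:-→d6:-→d7:-→d8:H1→d9:-→d10:-→d11:-→d12:-→d13:-→d14:-→d15:-→d16:-→d17:-→d18:-→d19:-→d20:H2→d21:- -> H2
  lookup 198.64.8.112: bits 110001100100 walk d0:H1→d1:-→d2:-→d3:-→d4:-→d5:-→d6:-→d7:-→d8:-→d9:-→d10:-→d11:H1→d12:H1 -> H1

== LOOKUPS ==
["H1","H2","H1","H2","H1","H1","H1","H1","H1","H1","H1","H2","H1"]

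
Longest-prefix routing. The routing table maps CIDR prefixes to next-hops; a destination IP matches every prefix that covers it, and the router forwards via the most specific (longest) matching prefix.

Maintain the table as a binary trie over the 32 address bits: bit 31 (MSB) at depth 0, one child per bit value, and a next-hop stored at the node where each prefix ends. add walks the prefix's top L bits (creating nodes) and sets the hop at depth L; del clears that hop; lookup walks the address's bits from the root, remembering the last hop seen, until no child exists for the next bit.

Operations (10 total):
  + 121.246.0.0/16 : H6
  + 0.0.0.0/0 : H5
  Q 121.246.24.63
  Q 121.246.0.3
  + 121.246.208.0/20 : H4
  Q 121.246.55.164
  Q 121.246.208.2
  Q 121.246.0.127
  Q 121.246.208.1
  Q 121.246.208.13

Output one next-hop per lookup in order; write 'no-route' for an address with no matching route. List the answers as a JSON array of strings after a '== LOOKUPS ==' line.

Process each operation:
  add 121.246.0.0/16 -> H6 at depth 16
  add 0.0.0.0/0 -> H5 at depth 0
  Q 121.246.24.63: descend 0111100111110110 ; hops seen [H5,H6] ; pick H6
  Q 121.246.0.3: descend 0111100111110110 ; hops seen [H5,H6] ; pick H6
  add 121.246.208.0/20 -> H4 at depth 20
  Q 121.246.55.164: descend 0111100111110110 ; hops seen [H5,H6] ; pick H6
  Q 121.246.208.2: descend 01111001111101101101 ; hops seen [H5,H6,H4] ; pick H4
  Q 121.246.0.127: descend 0111100111110110 ; hops seen [H5,H6] ; pick H6
  Q 121.246.208.1: descend 01111001111101101101 ; hops seen [H5,H6,H4] ; pick H4
  Q 121.246.208.13: descend 01111001111101101101 ; hops seen [H5,H6,H4] ; pick H4

== LOOKUPS ==
["H6","H6","H6","H4","H6","H4","H4"]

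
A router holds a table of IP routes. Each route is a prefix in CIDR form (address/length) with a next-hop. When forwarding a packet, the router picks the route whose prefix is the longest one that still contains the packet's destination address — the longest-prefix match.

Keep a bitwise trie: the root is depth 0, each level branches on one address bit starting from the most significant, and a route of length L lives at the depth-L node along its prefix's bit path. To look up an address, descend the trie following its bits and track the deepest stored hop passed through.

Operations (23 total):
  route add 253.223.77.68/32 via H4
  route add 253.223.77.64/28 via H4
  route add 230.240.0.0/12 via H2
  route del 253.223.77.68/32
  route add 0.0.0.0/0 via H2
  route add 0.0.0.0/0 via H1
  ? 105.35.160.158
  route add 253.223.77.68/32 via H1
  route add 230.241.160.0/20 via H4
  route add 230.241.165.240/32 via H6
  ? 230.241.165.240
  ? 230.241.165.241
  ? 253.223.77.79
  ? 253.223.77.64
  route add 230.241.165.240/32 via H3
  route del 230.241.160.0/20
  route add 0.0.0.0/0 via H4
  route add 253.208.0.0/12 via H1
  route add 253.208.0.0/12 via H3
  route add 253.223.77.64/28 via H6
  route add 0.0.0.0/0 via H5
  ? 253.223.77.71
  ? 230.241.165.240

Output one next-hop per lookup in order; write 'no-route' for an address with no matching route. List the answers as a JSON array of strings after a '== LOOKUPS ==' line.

Trace:
  + 253.223.77.68/32 (H4) depth=32
  + 253.223.77.64/28 (H4) depth=28
  + 230.240.0.0/12 (H2) depth=12
  del 253.223.77.68/32 (clear depth 32)
  + 0.0.0.0/0 (H2) depth=0
  + 0.0.0.0/0 (H1) depth=0
  lookup 105.35.160.158: bits ε walk d0:H1 -> H1
  + 253.223.77.68/32 (H1) depth=32
  + 230.241.160.0/20 (H4) depth=20
  + 230.241.165.240/32 (H6) depth=32
  lookup 230.241.165.240: bits 11100110111100011010010111110000 walk d0:H1→d1:-→d2:-→d3:-→d4:-→d5:-→d6:-→d7:-→d8:-→d9:-→d10:-→d11:-→d12:H2→d13:-→d14:-→d15:-→d16:-→d17:-→d18:-→d19:-→d20:H4→d21:-→d22:-→d23:-→d24:-→d25:-→d26:-→d27:-→d28:-→d29:-→d30:-→d31:-→d32:H6 -> H6
  lookup 230.241.165.241: bits 1110011011110001101001011111000 walk d0:H1→d1:-→d2:-→d3:-→d4:-→d5:-→d6:-→d7:-→d8:-→d9:-→d10:-→d11:-→d12:H2→d13:-→d14:-→d15:-→d16:-→d17:-→d18:-→d19:-→d20:H4→d21:-→d22:-→d23:-→d24:-→d25:-→d26:-→d27:-→d28:-→d29:-→d30:-→d31:- -> H4
  lookup 253.223.77.79: bits 1111110111011111010011010100 walk d0:H1→d1:-→d2:-→d3:-→d4:-→d5:-→d6:-→d7:-→d8:-→d9:-→d10:-→d11:-→d12:-→d13:-→d14:-→d15:-→d16:-→d17:-→d18:-→d19:-→d20:-→d21:-→d22:-→d23:-→d24:-→d25:-→d26:-→d27:-→d28:H4 -> H4
  lookup 253.223.77.64: bits 11111101110111110100110101000 walk d0:H1→d1:-→d2:-→d3:-→d4:-→d5:-→d6:-→d7:-→d8:-→d9:-→d10:-→d11:-→d12:-→d13:-→d14:-→d15:-→d16:-→d17:-→d18:-→d19:-→d20:-→d21:-→d22:-→d23:-→d24:-→d25:-→d26:-→d27:-→d28:H4→d29:- -> H4
  + 230.241.165.240/32 (H3) depth=32
  del 230.241.160.0/20 (clear depth 20)
  + 0.0.0.0/0 (H4) depth=0
  + 253.208.0.0/12 (H1) depth=12
  + 253.208.0.0/12 (H3) depth=12
  + 253.223.77.64/28 (H6) depth=28
  + 0.0.0.0/0 (H5) depth=0
  lookup 253.223.77.71: bits 111111011101111101001101010001 walk d0:H5→d1:-→d2:-→d3:-→d4:-→d5:-→d6:-→d7:-→d8:-→d9:-→d10:-→d11:-→d12:H3→d13:-→d14:-→d15:-→d16:-→d17:-→d18:-→d19:-→d20:-→d21:-→d22:-→d23:-→d24:-→d25:-→d26:-→d27:-→d28:H6→d29:-→d30:- -> H6
  lookup 230.241.165.240: bits 11100110111100011010010111110000 walk d0:H5→d1:-→d2:-→d3:-→d4:-→d5:-→d6:-→d7:-→d8:-→d9:-→d10:-→d11:-→d12:H2→d13:-→d14:-→d15:-→d16:-→d17:-→d18:-→d19:-→d20:-→d21:-→d22:-→d23:-→d24:-→d25:-→d26:-→d27:-→d28:-→d29:-→d30:-→d31:-→d32:H3 -> H3

== LOOKUPS ==
["H1","H6","H4","H4","H4","H6","H3"]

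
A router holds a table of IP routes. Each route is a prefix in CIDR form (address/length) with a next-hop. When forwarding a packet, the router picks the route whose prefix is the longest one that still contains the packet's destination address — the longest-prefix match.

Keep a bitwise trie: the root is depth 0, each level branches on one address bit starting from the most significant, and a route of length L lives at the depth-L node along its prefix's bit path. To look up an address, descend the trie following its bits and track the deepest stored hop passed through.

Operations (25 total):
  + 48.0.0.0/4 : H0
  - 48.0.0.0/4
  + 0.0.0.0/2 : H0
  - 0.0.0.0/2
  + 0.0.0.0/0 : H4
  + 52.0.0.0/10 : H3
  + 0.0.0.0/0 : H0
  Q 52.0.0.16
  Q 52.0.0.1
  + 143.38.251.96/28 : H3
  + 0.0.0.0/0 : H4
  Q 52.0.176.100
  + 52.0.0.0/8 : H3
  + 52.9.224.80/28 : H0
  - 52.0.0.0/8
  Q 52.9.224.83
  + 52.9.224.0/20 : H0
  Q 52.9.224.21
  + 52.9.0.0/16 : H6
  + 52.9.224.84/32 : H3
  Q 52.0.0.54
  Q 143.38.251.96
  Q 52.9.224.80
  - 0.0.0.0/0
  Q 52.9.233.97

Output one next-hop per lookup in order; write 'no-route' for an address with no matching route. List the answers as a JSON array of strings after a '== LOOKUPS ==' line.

Trace:
  + 48.0.0.0/4 (H0) depth=4
  del 48.0.0.0/4 (clear depth 4)
  + 0.0.0.0/2 (H0) depth=2
  del 0.0.0.0/2 (clear depth 2)
  + 0.0.0.0/0 (H4) depth=0
  + 52.0.0.0/10 (H3) depth=10
  + 0.0.0.0/0 (H0) depth=0
  ? 52.0.0.16  path d0:H0→d1:-→d2:-→d3:-→d4:-→d5:-→d6:-→d7:-→d8:-→d9:-→d10:H3  best=H3
  ? 52.0.0.1  path d0:H0→d1:-→d2:-→d3:-→d4:-→d5:-→d6:-→d7:-→d8:-→d9:-→d10:H3  best=H3
  + 143.38.251.96/28 (H3) depth=28
  + 0.0.0.0/0 (H4) depth=0
  ? 52.0.176.100  path d0:H4→d1:-→d2:-→d3:-→d4:-→d5:-→d6:-→d7:-→d8:-→d9:-→d10:H3  best=H3
  + 52.0.0.0/8 (H3) depth=8
  + 52.9.224.80/28 (H0) depth=28
  del 52.0.0.0/8 (clear depth 8)
  ? 52.9.224.83  path d0:H4→d1:-→d2:-→d3:-→d4:-→d5:-→d6:-→d7:-→d8:-→d9:-→d10:H3→d11:-→d12:-→d13:-→d14:-→d15:-→d16:-→d17:-→d18:-→d19:-→d20:-→d21:-→d22:-→d23:-→d24:-→d25:-→d26:-→d27:-→d28:H0  best=H0
  + 52.9.224.0/20 (H0) depth=20
  ? 52.9.224.21  path d0:H4→d1:-→d2:-→d3:-→d4:-→d5:-→d6:-→d7:-→d8:-→d9:-→d10:H3→d11:-→d12:-→d13:-→d14:-→d15:-→d16:-→d17:-→d18:-→d19:-→d20:H0→d21:-→d22:-→d23:-→d24:-→d25:-  best=H0
  + 52.9.0.0/16 (H6) depth=16
  + 52.9.224.84/32 (H3) depth=32
  ? 52.0.0.54  path d0:H4→d1:-→d2:-→d3:-→d4:-→d5:-→d6:-→d7:-→d8:-→d9:-→d10:H3→d11:-→d12:-  best=H3
  ? 143.38.251.96  path d0:H4→d1:-→d2:-→d3:-→d4:-→d5:-→d6:-→d7:-→d8:-→d9:-→d10:-→d11:-→d12:-→d13:-→d14:-→d15:-→d16:-→d17:-→d18:-→d19:-→d20:-→d21:-→d22:-→d23:-→d24:-→d25:-→d26:-→d27:-→d28:H3  best=H3
  ? 52.9.224.80  path d0:H4→d1:-→d2:-→d3:-→d4:-→d5:-→d6:-→d7:-→d8:-→d9:-→d10:H3→d11:-→d12:-→d13:-→d14:-→d15:-→d16:H6→d17:-→d18:-→d19:-→d20:H0→d21:-→d22:-→d23:-→d24:-→d25:-→d26:-→d27:-→d28:H0→d29:-  best=H0
  del 0.0.0.0/0 (clear depth 0)
  ? 52.9.233.97  path d0:-→d1:-→d2:-→d3:-→d4:-→d5:-→d6:-→d7:-→d8:-→d9:-→d10:H3→d11:-→d12:-→d13:-→d14:-→d15:-→d16:H6→d17:-→d18:-→d19:-→d20:H0  best=H0

== LOOKUPS ==
["H3","H3","H3","H0","H0","H3","H3","H0","H0"]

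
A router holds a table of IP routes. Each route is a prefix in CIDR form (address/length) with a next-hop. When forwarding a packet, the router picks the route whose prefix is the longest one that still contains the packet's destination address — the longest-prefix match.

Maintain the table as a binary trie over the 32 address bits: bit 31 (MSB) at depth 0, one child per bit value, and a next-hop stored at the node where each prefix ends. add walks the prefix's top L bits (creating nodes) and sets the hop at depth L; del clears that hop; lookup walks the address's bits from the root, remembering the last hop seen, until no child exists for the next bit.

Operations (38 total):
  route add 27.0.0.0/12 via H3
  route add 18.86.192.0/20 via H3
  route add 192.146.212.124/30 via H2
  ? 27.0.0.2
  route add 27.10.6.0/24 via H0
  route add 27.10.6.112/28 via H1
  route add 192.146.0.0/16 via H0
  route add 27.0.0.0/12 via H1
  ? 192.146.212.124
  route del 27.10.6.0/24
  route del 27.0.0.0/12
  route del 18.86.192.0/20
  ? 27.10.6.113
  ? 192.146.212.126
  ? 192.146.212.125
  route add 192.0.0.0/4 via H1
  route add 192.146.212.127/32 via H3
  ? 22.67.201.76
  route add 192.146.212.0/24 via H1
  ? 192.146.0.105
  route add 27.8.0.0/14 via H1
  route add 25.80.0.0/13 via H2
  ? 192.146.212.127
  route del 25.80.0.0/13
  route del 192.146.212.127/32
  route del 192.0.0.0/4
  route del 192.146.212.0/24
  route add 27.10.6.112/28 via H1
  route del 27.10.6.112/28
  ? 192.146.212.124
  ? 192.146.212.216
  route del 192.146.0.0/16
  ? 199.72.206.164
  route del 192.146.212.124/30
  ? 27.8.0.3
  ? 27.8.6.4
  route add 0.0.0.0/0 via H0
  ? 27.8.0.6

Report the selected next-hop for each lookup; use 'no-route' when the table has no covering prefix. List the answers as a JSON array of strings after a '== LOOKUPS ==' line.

Trace:
  add 27.0.0.0/12 -> H3 at depth 12
  add 18.86.192.0/20 -> H3 at depth 20
  add 192.146.212.124/30 -> H2 at depth 30
  ? 27.0.0.2  path d0:-→d1:-→d2:-→d3:-→d4:-→d5:-→d6:-→d7:-→d8:-→d9:-→d10:-→d11:-→d12:H3  best=H3
  add 27.10.6.0/24 -> H0 at depth 24
  add 27.10.6.112/28 -> H1 at depth 28
  add 192.146.0.0/16 -> H0 at depth 16
  add 27.0.0.0/12 -> H1 at depth 12
  ? 192.146.212.124  path d0:-→d1:-→d2:-→d3:-→d4:-→d5:-→d6:-→d7:-→d8:-→d9:-→d10:-→d11:-→d12:-→d13:-→d14:-→d15:-→d16:H0→d17:-→d18:-→d19:-→d20:-→d21:-→d22:-→d23:-→d24:-→d25:-→d26:-→d27:-→d28:-→d29:-→d30:H2  best=H2
  del 27.10.6.0/24 (clear depth 24)
  del 27.0.0.0/12 (clear depth 12)
  del 18.86.192.0/20 (clear depth 20)
  ? 27.10.6.113  path d0:-→d1:-→d2:-→d3:-→d4:-→d5:-→d6:-→d7:-→d8:-→d9:-→d10:-→d11:-→d12:-→d13:-→d14:-→d15:-→d16:-→d17:-→d18:-→d19:-→d20:-→d21:-→d22:-→d23:-→d24:-→d25:-→d26:-→d27:-→d28:H1  best=H1
  ? 192.146.212.126  path d0:-→d1:-→d2:-→d3:-→d4:-→d5:-→d6:-→d7:-→d8:-→d9:-→d10:-→d11:-→d12:-→d13:-→d14:-→d15:-→d16:H0→d17:-→d18:-→d19:-→d20:-→d21:-→d22:-→d23:-→d24:-→d25:-→d26:-→d27:-→d28:-→d29:-→d30:H2  best=H2
  ? 192.146.212.125  path d0:-→d1:-→d2:-→d3:-→d4:-→d5:-→d6:-→d7:-→d8:-→d9:-→d10:-→d11:-→d12:-→d13:-→d14:-→d15:-→d16:H0→d17:-→d18:-→d19:-→d20:-→d21:-→d22:-→d23:-→d24:-→d25:-→d26:-→d27:-→d28:-→d29:-→d30:H2  best=H2
  add 192.0.0.0/4 -> H1 at depth 4
  add 192.146.212.127/32 -> H3 at depth 32
  ? 22.67.201.76  path d0:-→d1:-→d2:-→d3:-→d4:-→d5:-  best=no-route
  add 192.146.212.0/24 -> H1 at depth 24
  ? 192.146.0.105  path d0:-→d1:-→d2:-→d3:-→d4:H1→d5:-→d6:-→d7:-→d8:-→d9:-→d10:-→d11:-→d12:-→d13:-→d14:-→d15:-→d16:H0  best=H0
  add 27.8.0.0/14 -> H1 at depth 14
  add 25.80.0.0/13 -> H2 at depth 13
  ? 192.146.212.127  path d0:-→d1:-→d2:-→d3:-→d4:H1→d5:-→d6:-→d7:-→d8:-→d9:-→d10:-→d11:-→d12:-→d13:-→d14:-→d15:-→d16:H0→d17:-→d18:-→d19:-→d20:-→d21:-→d22:-→d23:-→d24:H1→d25:-→d26:-→d27:-→d28:-→d29:-→d30:H2→d31:-→d32:H3  best=H3
  del 25.80.0.0/13 (clear depth 13)
  del 192.146.212.127/32 (clear depth 32)
  del 192.0.0.0/4 (clear depth 4)
  del 192.146.212.0/24 (clear depth 24)
  add 27.10.6.112/28 -> H1 at depth 28
  del 27.10.6.112/28 (clear depth 28)
  ? 192.146.212.124  path d0:-→d1:-→d2:-→d3:-→d4:-→d5:-→d6:-→d7:-→d8:-→d9:-→d10:-→d11:-→d12:-→d13:-→d14:-→d15:-→d16:H0→d17:-→d18:-→d19:-→d20:-→d21:-→d22:-→d23:-→d24:-→d25:-→d26:-→d27:-→d28:-→d29:-→d30:H2  best=H2
  ? 192.146.212.216  path d0:-→d1:-→d2:-→d3:-→d4:-→d5:-→d6:-→d7:-→d8:-→d9:-→d10:-→d11:-→d12:-→d13:-→d14:-→d15:-→d16:H0→d17:-→d18:-→d19:-→d20:-→d21:-→d22:-→d23:-→d24:-  best=H0
  del 192.146.0.0/16 (clear depth 16)
  ? 199.72.206.164  path d0:-→d1:-→d2:-→d3:-→d4:-→d5:-  best=no-route
  del 192.146.212.124/30 (clear depth 30)
  ? 27.8.0.3  path d0:-→d1:-→d2:-→d3:-→d4:-→d5:-→d6:-→d7:-→d8:-→d9:-→d10:-→d11:-→d12:-→d13:-→d14:H1  best=H1
  ? 27.8.6.4  path d0:-→d1:-→d2:-→d3:-→d4:-→d5:-→d6:-→d7:-→d8:-→d9:-→d10:-→d11:-→d12:-→d13:-→d14:H1  best=H1
  add 0.0.0.0/0 -> H0 at depth 0
  ? 27.8.0.6  path d0:H0→d1:-→d2:-→d3:-→d4:-→d5:-→d6:-→d7:-→d8:-→d9:-→d10:-→d11:-→d12:-→d13:-→d14:H1  best=H1

== LOOKUPS ==
["H3","H2","H1","H2","H2","no-route","H0","H3","H2","H0","no-route","H1","H1","H1"]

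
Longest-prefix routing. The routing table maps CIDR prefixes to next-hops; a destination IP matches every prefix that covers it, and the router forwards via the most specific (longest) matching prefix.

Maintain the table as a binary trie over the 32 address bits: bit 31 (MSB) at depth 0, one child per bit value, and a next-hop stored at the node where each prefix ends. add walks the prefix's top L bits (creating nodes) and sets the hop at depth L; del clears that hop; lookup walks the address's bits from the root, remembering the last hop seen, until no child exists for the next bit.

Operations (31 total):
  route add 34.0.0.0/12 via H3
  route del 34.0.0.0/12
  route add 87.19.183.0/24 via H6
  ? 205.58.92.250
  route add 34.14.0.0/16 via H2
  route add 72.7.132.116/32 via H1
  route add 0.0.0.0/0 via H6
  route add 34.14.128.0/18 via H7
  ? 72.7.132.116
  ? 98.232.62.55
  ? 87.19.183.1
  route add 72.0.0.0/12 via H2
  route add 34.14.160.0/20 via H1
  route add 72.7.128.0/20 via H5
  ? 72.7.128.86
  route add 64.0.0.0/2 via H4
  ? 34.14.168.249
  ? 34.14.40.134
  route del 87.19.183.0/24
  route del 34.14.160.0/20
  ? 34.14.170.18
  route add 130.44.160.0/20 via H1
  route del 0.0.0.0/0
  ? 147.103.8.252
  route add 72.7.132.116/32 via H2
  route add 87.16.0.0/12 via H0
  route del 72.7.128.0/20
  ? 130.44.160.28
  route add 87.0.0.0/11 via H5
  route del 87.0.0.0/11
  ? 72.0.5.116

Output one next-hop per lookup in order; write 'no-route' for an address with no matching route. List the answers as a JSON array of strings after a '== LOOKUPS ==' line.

Process each operation:
  add 34.0.0.0/12 -> H3 at depth 12
  - 34.0.0.0/12 clear@12
  add 87.19.183.0/24 -> H6 at depth 24
  lookup 205.58.92.250: bits ε walk d0:- -> no-route
  add 34.14.0.0/16 -> H2 at depth 16
  add 72.7.132.116/32 -> H1 at depth 32
  add 0.0.0.0/0 -> H6 at depth 0
  add 34.14.128.0/18 -> H7 at depth 18
  lookup 72.7.132.116: bits 01001000000001111000010001110100 walk d0:H6→d1:-→d2:-→d3:-→d4:-→d5:-→d6:-→d7:-→d8:-→d9:-→d10:-→d11:-→d12:-→d13:-→d14:-→d15:-→d16:-→d17:-→d18:-→d19:-→d20:-→d21:-→d22:-→d23:-→d24:-→d25:-→d26:-→d27:-→d28:-→d29:-→d30:-→d31:-→d32:H1 -> H1
  lookup 98.232.62.55: bits 01 walk d0:H6→d1:-→d2:- -> H6
  lookup 87.19.183.1: bits 010101110001001110110111 walk d0:H6→d1:-→d2:-→d3:-→d4:-→d5:-→d6:-→d7:-→d8:-→d9:-→d10:-→d11:-→d12:-→d13:-→d14:-→d15:-→d16:-→d17:-→d18:-→d19:-→d20:-→d21:-→d22:-→d23:-→d24:H6 -> H6
  add 72.0.0.0/12 -> H2 at depth 12
  add 34.14.160.0/20 -> H1 at depth 20
  add 72.7.128.0/20 -> H5 at depth 20
  lookup 72.7.128.86: bits 010010000000011110000 walk d0:H6→d1:-→d2:-→d3:-→d4:-→d5:-→d6:-→d7:-→d8:-→d9:-→d10:-→d11:-→d12:H2→d13:-→d14:-→d15:-→d16:-→d17:-→d18:-→d19:-→d20:H5→d21:- -> H5
  add 64.0.0.0/2 -> H4 at depth 2
  lookup 34.14.168.249: bits 00100010000011101010 walk d0:H6→d1:-→d2:-→d3:-→d4:-→d5:-→d6:-→d7:-→d8:-→d9:-→d10:-→d11:-→d12:-→d13:-→d14:-→d15:-→d16:H2→d17:-→d18:H7→d19:-→d20:H1 -> H1
  lookup 34.14.40.134: bits 0010001000001110 walk d0:H6→d1:-→d2:-→d3:-→d4:-→d5:-→d6:-→d7:-→d8:-→d9:-→d10:-→d11:-→d12:-→d13:-→d14:-→d15:-→d16:H2 -> H2
  - 87.19.183.0/24 clear@24
  - 34.14.160.0/20 clear@20
  lookup 34.14.170.18: bits 00100010000011101010 walk d0:H6→d1:-→d2:-→d3:-→d4:-→d5:-→d6:-→d7:-→d8:-→d9:-→d10:-→d11:-→d12:-→d13:-→d14:-→d15:-→d16:H2→d17:-→d18:H7→d19:-→d20:- -> H7
  add 130.44.160.0/20 -> H1 at depth 20
  - 0.0.0.0/0 clear@0
  lookup 147.103.8.252: bits 100 walk d0:-→d1:-→d2:-→d3:- -> no-route
  add 72.7.132.116/32 -> H2 at depth 32
  add 87.16.0.0/12 -> H0 at depth 12
  - 72.7.128.0/20 clear@20
  lookup 130.44.160.28: bits 10000010001011001010 walk d0:-→d1:-→d2:-→d3:-→d4:-→d5:-→d6:-→d7:-→d8:-→d9:-→d10:-→d11:-→d12:-→d13:-→d14:-→d15:-→d16:-→d17:-→d18:-→d19:-→d20:H1 -> H1
  add 87.0.0.0/11 -> H5 at depth 11
  - 87.0.0.0/11 clear@11
  lookup 72.0.5.116: bits 0100100000000 walk d0:-→d1:-→d2:H4→d3:-→d4:-→d5:-→d6:-→d7:-→d8:-→d9:-→d10:-→d11:-→d12:H2→d13:- -> H2

== LOOKUPS ==
["no-route","H1","H6","H6","H5","H1","H2","H7","no-route","H1","H2"]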